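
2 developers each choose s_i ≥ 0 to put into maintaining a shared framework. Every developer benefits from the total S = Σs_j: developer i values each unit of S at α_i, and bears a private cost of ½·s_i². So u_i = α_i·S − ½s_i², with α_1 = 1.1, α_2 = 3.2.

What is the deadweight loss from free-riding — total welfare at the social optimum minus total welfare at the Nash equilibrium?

Developer i's FOC: ∂u_i/∂s_i = α_i − s_i = 0, so s_i* = α_i.
NE contributions = (1.1, 3.2); S = 4.3.
W^NE = (Σα)·S − ½Σα_i² = 4.3² − ½·11.45 = 12.765.
Planner sets s_i = Σα_j = 4.3 for every i, so S^SO = 2·4.3 = 8.6.
W^SO = (Σα)·S^SO − ½·2·(Σα)² = (2/2)·4.3² = 18.49.
Deadweight loss = W^SO − W^NE = 5.725.

5.725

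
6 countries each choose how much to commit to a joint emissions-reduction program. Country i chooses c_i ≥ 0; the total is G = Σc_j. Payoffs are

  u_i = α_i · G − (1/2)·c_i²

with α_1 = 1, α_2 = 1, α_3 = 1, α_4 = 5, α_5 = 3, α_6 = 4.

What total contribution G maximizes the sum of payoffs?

90

Planner FOC: ∂(Σu_j)/∂c_i = (Σα_j) − c_i = 0, so c_i^SO = Σα_j = 15 for every i; G^SO = 90.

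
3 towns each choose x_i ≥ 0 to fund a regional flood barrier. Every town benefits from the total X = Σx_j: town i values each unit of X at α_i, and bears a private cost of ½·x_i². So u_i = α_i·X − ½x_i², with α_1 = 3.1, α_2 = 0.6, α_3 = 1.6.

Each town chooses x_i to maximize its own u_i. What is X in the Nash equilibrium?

5.3

Town i's FOC: ∂u_i/∂x_i = α_i − x_i = 0, so x_i* = α_i.
NE contributions = (3.1, 0.6, 1.6); X = 5.3.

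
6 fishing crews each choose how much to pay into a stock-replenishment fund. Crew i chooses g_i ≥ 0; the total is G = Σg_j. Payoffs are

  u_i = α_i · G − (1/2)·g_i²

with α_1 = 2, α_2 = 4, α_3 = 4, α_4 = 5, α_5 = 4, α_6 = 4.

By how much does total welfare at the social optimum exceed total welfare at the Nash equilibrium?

Crew i's FOC: ∂u_i/∂g_i = α_i − g_i = 0, so g_i* = α_i.
NE contributions = (2, 4, 4, 5, 4, 4); G = 23.
W^NE = (Σα)·G − ½Σα_i² = 23² − ½·93 = 482.5.
Planner sets g_i = Σα_j = 23 for every i, so G^SO = 6·23 = 138.
W^SO = (Σα)·G^SO − ½·6·(Σα)² = (6/2)·23² = 1587.
Deadweight loss = W^SO − W^NE = 1104.5.

1104.5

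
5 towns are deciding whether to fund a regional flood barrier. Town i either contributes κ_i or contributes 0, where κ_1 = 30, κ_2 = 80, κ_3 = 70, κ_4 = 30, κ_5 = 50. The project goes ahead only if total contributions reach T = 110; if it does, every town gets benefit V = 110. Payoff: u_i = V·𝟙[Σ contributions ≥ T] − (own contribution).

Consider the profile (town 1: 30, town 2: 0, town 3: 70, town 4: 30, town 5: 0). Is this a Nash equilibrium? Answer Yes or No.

Total = 130 ≥ 110: provided.
Town 1 (pledges 30, payoff 80): dropping to 0 → total 100, payoff 0. No gain.
Town 2 (pledges 0, payoff 110): pledging 80 → total 210, payoff 30. No gain.
Town 3 (pledges 70, payoff 40): dropping to 0 → total 60, payoff 0. No gain.
Town 4 (pledges 30, payoff 80): dropping to 0 → total 100, payoff 0. No gain.
Town 5 (pledges 0, payoff 110): pledging 50 → total 180, payoff 60. No gain.

Yes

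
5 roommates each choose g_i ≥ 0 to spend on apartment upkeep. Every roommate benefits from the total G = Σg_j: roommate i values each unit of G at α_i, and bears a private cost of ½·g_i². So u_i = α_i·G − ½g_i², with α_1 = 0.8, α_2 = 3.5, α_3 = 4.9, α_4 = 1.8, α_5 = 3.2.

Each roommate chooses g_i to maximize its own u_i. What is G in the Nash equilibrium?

14.2

Roommate i's FOC: ∂u_i/∂g_i = α_i − g_i = 0, so g_i* = α_i.
NE contributions = (0.8, 3.5, 4.9, 1.8, 3.2); G = 14.2.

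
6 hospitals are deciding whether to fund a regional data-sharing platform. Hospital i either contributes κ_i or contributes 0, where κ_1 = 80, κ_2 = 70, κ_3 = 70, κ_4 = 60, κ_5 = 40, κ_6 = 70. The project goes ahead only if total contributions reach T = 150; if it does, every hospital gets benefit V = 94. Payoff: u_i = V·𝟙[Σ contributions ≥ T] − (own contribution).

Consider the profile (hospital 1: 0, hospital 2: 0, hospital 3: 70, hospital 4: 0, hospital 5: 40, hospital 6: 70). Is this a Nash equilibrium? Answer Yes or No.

Yes

Total = 180 ≥ 150: provided.
Hospital 1 (pledges 0, payoff 94): pledging 80 → total 260, payoff 14. No gain.
Hospital 2 (pledges 0, payoff 94): pledging 70 → total 250, payoff 24. No gain.
Hospital 3 (pledges 70, payoff 24): dropping to 0 → total 110, payoff 0. No gain.
Hospital 4 (pledges 0, payoff 94): pledging 60 → total 240, payoff 34. No gain.
Hospital 5 (pledges 40, payoff 54): dropping to 0 → total 140, payoff 0. No gain.
Hospital 6 (pledges 70, payoff 24): dropping to 0 → total 110, payoff 0. No gain.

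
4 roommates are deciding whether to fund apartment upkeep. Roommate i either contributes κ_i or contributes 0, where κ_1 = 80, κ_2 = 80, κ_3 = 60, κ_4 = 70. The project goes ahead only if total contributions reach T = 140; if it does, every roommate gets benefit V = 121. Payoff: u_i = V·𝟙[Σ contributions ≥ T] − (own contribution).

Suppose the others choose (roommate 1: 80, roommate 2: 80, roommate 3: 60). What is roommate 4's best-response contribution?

0

Others' total = 220 ≥ 140; contributing adds cost 70 for no extra benefit.
Best response: 0.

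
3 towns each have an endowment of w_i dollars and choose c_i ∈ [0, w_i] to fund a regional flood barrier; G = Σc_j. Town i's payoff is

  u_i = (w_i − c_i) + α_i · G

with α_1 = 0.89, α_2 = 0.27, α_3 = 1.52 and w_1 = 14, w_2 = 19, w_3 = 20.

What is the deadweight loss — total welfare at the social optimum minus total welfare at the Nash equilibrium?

∂u_i/∂c_i = α_i − 1, so town i contributes w_i if α_i > 1, else 0.
α_i > 1 for i ∈ {3}; NE contributions (0, 0, 20), G = 20.
W^NE = Σw_i − G^NE + (Σα_i)·G^NE = 53 + 1.68·20 = 86.6.
Planner: ∂(Σu_j)/∂c_i = Σα_j − 1 = 1.68 > 0, so everyone contributes w_i; G^SO = 53, W^SO = 53 + 1.68·53 = 142.04.
Deadweight loss = 55.44.

55.44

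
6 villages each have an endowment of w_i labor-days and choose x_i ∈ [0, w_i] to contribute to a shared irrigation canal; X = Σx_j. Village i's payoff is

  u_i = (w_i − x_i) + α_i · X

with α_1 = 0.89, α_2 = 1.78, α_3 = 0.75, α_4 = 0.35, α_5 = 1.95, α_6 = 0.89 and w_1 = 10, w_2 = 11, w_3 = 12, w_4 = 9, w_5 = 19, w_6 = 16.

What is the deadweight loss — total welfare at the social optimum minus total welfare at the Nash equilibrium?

263.67

∂u_i/∂x_i = α_i − 1, so village i contributes w_i if α_i > 1, else 0.
α_i > 1 for i ∈ {2, 5}; NE contributions (0, 11, 0, 0, 19, 0), X = 30.
W^NE = Σw_i − X^NE + (Σα_i)·X^NE = 77 + 5.61·30 = 245.3.
Planner: ∂(Σu_j)/∂x_i = Σα_j − 1 = 5.61 > 0, so everyone contributes w_i; X^SO = 77, W^SO = 77 + 5.61·77 = 508.97.
Deadweight loss = 263.67.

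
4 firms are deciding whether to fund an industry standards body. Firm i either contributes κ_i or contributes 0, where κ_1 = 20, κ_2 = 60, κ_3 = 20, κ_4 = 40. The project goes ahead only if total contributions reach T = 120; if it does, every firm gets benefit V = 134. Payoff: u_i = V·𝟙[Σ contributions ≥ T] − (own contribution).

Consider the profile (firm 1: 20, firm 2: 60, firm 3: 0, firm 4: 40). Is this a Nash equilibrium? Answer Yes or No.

Yes

Total = 120 ≥ 120: provided.
Firm 1 (pledges 20, payoff 114): dropping to 0 → total 100, payoff 0. No gain.
Firm 2 (pledges 60, payoff 74): dropping to 0 → total 60, payoff 0. No gain.
Firm 3 (pledges 0, payoff 134): pledging 20 → total 140, payoff 114. No gain.
Firm 4 (pledges 40, payoff 94): dropping to 0 → total 80, payoff 0. No gain.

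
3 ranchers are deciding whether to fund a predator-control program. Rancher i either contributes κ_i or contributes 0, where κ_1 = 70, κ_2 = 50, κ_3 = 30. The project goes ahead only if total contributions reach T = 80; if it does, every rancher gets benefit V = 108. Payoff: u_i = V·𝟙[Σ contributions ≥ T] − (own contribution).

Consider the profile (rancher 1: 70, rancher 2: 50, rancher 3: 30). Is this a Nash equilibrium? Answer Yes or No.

No

Total = 150 ≥ 80: provided.
Rancher 1 (pledges 70, payoff 38): dropping to 0 → total 80, payoff 108. Profitable deviation.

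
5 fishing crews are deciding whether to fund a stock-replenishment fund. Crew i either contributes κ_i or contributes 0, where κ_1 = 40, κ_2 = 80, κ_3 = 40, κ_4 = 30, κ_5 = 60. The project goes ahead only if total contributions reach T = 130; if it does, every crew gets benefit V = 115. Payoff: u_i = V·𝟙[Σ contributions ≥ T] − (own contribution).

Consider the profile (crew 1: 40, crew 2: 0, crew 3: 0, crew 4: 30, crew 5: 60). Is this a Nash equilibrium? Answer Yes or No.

Yes

Total = 130 ≥ 130: provided.
Crew 1 (pledges 40, payoff 75): dropping to 0 → total 90, payoff 0. No gain.
Crew 2 (pledges 0, payoff 115): pledging 80 → total 210, payoff 35. No gain.
Crew 3 (pledges 0, payoff 115): pledging 40 → total 170, payoff 75. No gain.
Crew 4 (pledges 30, payoff 85): dropping to 0 → total 100, payoff 0. No gain.
Crew 5 (pledges 60, payoff 55): dropping to 0 → total 70, payoff 0. No gain.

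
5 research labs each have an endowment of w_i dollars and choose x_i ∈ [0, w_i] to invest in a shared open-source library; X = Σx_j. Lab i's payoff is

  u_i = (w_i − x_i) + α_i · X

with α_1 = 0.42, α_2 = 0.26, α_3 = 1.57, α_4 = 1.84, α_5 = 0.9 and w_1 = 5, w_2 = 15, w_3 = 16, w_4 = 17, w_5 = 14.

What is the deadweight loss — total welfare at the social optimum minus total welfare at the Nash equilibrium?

∂u_i/∂x_i = α_i − 1, so lab i contributes w_i if α_i > 1, else 0.
α_i > 1 for i ∈ {3, 4}; NE contributions (0, 0, 16, 17, 0), X = 33.
W^NE = Σw_i − X^NE + (Σα_i)·X^NE = 67 + 3.99·33 = 198.67.
Planner: ∂(Σu_j)/∂x_i = Σα_j − 1 = 3.99 > 0, so everyone contributes w_i; X^SO = 67, W^SO = 67 + 3.99·67 = 334.33.
Deadweight loss = 135.66.

135.66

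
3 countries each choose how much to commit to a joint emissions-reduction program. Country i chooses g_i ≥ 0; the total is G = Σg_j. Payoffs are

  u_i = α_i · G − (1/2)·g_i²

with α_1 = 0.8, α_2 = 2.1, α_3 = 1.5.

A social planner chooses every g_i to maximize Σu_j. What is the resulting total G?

13.2

Planner FOC: ∂(Σu_j)/∂g_i = (Σα_j) − g_i = 0, so g_i^SO = Σα_j = 4.4 for every i; G^SO = 13.2.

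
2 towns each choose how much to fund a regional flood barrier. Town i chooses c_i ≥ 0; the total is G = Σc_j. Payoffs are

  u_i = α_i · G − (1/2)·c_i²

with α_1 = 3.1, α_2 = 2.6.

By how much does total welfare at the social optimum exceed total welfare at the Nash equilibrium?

Town i's FOC: ∂u_i/∂c_i = α_i − c_i = 0, so c_i* = α_i.
NE contributions = (3.1, 2.6); G = 5.7.
W^NE = (Σα)·G − ½Σα_i² = 5.7² − ½·16.37 = 24.305.
Planner sets c_i = Σα_j = 5.7 for every i, so G^SO = 2·5.7 = 11.4.
W^SO = (Σα)·G^SO − ½·2·(Σα)² = (2/2)·5.7² = 32.49.
Deadweight loss = W^SO − W^NE = 8.185.

8.185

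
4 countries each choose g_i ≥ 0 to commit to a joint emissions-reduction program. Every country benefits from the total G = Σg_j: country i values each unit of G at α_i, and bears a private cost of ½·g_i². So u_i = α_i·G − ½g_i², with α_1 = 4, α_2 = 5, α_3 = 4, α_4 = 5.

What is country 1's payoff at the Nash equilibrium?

Country i's FOC: ∂u_i/∂g_i = α_i − g_i = 0, so g_i* = α_i.
NE contributions = (4, 5, 4, 5); G = 18.
u_1 = α_1·G − ½·(g_1)² = 4·18 − ½·4² = 64.

64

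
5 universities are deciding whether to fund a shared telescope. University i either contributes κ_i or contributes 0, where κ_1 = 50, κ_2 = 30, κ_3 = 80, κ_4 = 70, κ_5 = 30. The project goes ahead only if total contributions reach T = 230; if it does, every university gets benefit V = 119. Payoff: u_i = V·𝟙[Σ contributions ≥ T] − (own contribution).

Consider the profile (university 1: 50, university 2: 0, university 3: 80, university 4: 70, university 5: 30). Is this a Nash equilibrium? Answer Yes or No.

Yes

Total = 230 ≥ 230: provided.
University 1 (pledges 50, payoff 69): dropping to 0 → total 180, payoff 0. No gain.
University 2 (pledges 0, payoff 119): pledging 30 → total 260, payoff 89. No gain.
University 3 (pledges 80, payoff 39): dropping to 0 → total 150, payoff 0. No gain.
University 4 (pledges 70, payoff 49): dropping to 0 → total 160, payoff 0. No gain.
University 5 (pledges 30, payoff 89): dropping to 0 → total 200, payoff 0. No gain.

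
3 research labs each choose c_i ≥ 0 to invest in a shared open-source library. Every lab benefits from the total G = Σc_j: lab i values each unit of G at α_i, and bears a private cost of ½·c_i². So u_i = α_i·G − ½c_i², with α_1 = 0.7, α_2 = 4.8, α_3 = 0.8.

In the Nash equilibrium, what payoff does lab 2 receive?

18.72

Lab i's FOC: ∂u_i/∂c_i = α_i − c_i = 0, so c_i* = α_i.
NE contributions = (0.7, 4.8, 0.8); G = 6.3.
u_2 = α_2·G − ½·(c_2)² = 4.8·6.3 − ½·4.8² = 18.72.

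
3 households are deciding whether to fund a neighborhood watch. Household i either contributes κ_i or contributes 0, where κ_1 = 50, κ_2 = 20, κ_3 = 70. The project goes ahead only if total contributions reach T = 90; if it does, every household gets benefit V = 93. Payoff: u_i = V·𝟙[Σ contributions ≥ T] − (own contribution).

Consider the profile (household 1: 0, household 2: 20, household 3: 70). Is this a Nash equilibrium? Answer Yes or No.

Yes

Total = 90 ≥ 90: provided.
Household 1 (pledges 0, payoff 93): pledging 50 → total 140, payoff 43. No gain.
Household 2 (pledges 20, payoff 73): dropping to 0 → total 70, payoff 0. No gain.
Household 3 (pledges 70, payoff 23): dropping to 0 → total 20, payoff 0. No gain.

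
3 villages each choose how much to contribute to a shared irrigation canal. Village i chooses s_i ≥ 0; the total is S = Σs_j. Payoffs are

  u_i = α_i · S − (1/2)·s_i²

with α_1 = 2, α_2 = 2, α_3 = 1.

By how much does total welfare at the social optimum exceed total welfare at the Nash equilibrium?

17

Village i's FOC: ∂u_i/∂s_i = α_i − s_i = 0, so s_i* = α_i.
NE contributions = (2, 2, 1); S = 5.
W^NE = (Σα)·S − ½Σα_i² = 5² − ½·9 = 20.5.
Planner sets s_i = Σα_j = 5 for every i, so S^SO = 3·5 = 15.
W^SO = (Σα)·S^SO − ½·3·(Σα)² = (3/2)·5² = 37.5.
Deadweight loss = W^SO − W^NE = 17.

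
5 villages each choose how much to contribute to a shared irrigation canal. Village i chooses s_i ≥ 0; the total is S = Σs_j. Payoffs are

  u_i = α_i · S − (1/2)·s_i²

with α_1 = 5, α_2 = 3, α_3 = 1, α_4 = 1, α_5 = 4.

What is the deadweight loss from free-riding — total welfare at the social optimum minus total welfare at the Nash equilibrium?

320

Village i's FOC: ∂u_i/∂s_i = α_i − s_i = 0, so s_i* = α_i.
NE contributions = (5, 3, 1, 1, 4); S = 14.
W^NE = (Σα)·S − ½Σα_i² = 14² − ½·52 = 170.
Planner sets s_i = Σα_j = 14 for every i, so S^SO = 5·14 = 70.
W^SO = (Σα)·S^SO − ½·5·(Σα)² = (5/2)·14² = 490.
Deadweight loss = W^SO − W^NE = 320.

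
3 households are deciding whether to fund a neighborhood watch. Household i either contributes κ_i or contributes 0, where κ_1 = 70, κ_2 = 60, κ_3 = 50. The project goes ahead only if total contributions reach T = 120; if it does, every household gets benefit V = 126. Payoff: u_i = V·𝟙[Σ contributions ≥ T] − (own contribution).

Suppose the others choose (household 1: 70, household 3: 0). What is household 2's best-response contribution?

60

Others' total = 70. Contributing 60 brings total to 130 ≥ 120: gain V − κ_2 = 66.
Best response: 60.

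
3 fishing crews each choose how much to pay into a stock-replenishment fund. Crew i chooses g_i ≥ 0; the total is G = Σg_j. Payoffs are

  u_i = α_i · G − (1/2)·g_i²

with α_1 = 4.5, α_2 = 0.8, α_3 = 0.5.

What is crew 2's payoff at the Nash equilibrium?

Crew i's FOC: ∂u_i/∂g_i = α_i − g_i = 0, so g_i* = α_i.
NE contributions = (4.5, 0.8, 0.5); G = 5.8.
u_2 = α_2·G − ½·(g_2)² = 0.8·5.8 − ½·0.8² = 4.32.

4.32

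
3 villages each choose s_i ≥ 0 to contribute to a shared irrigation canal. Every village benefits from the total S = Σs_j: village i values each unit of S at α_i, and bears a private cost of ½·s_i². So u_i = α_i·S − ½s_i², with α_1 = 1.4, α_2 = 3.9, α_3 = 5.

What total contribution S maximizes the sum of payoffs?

30.9

Planner FOC: ∂(Σu_j)/∂s_i = (Σα_j) − s_i = 0, so s_i^SO = Σα_j = 10.3 for every i; S^SO = 30.9.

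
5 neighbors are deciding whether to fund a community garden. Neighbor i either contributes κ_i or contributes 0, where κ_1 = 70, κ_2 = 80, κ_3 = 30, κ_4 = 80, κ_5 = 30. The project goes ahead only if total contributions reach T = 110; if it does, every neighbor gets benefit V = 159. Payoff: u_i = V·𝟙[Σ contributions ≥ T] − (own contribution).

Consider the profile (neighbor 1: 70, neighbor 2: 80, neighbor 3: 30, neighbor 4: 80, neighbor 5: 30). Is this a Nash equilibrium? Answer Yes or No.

Total = 290 ≥ 110: provided.
Neighbor 1 (pledges 70, payoff 89): dropping to 0 → total 220, payoff 159. Profitable deviation.

No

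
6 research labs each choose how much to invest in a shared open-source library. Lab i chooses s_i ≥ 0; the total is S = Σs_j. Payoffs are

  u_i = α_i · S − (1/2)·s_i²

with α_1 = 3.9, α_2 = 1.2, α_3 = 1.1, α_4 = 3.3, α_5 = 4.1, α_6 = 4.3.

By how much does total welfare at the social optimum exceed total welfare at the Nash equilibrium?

672.845

Lab i's FOC: ∂u_i/∂s_i = α_i − s_i = 0, so s_i* = α_i.
NE contributions = (3.9, 1.2, 1.1, 3.3, 4.1, 4.3); S = 17.9.
W^NE = (Σα)·S − ½Σα_i² = 17.9² − ½·64.05 = 288.385.
Planner sets s_i = Σα_j = 17.9 for every i, so S^SO = 6·17.9 = 107.4.
W^SO = (Σα)·S^SO − ½·6·(Σα)² = (6/2)·17.9² = 961.23.
Deadweight loss = W^SO − W^NE = 672.845.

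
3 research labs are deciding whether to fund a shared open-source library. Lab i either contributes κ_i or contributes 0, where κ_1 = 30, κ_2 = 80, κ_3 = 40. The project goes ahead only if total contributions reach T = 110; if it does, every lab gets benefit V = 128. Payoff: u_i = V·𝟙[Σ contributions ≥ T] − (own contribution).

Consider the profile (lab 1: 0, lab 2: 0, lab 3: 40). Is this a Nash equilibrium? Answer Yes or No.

Total = 40 < 110: not provided.
Lab 1 (pledges 0, payoff 0): pledging 30 → total 70, payoff -30. No gain.
Lab 2 (pledges 0, payoff 0): pledging 80 → total 120, payoff 48. Profitable deviation.

No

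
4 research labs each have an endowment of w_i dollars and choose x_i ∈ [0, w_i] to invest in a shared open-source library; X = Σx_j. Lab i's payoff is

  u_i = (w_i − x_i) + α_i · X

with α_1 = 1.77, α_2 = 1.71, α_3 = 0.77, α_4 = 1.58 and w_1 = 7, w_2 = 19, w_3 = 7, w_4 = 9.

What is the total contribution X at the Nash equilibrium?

∂u_i/∂x_i = α_i − 1, so lab i contributes w_i if α_i > 1, else 0.
α_i > 1 for i ∈ {1, 2, 4}; NE contributions (7, 19, 0, 9), X = 35.

35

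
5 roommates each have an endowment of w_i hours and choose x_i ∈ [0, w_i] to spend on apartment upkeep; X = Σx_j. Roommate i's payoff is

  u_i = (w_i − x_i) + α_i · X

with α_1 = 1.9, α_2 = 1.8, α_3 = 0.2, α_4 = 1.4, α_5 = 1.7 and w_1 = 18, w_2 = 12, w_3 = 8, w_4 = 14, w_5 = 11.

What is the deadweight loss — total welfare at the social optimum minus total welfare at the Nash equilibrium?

∂u_i/∂x_i = α_i − 1, so roommate i contributes w_i if α_i > 1, else 0.
α_i > 1 for i ∈ {1, 2, 4, 5}; NE contributions (18, 12, 0, 14, 11), X = 55.
W^NE = Σw_i − X^NE + (Σα_i)·X^NE = 63 + 6·55 = 393.
Planner: ∂(Σu_j)/∂x_i = Σα_j − 1 = 6 > 0, so everyone contributes w_i; X^SO = 63, W^SO = 63 + 6·63 = 441.
Deadweight loss = 48.

48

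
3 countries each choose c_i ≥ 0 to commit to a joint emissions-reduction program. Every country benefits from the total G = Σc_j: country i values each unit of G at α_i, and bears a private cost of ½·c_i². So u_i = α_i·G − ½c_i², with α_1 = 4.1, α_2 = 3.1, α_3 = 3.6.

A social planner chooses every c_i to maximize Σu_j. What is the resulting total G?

32.4

Planner FOC: ∂(Σu_j)/∂c_i = (Σα_j) − c_i = 0, so c_i^SO = Σα_j = 10.8 for every i; G^SO = 32.4.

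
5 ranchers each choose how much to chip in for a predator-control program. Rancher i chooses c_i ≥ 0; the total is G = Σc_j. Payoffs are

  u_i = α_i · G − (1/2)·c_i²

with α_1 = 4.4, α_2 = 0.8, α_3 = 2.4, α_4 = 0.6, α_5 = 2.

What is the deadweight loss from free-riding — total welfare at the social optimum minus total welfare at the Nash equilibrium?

Rancher i's FOC: ∂u_i/∂c_i = α_i − c_i = 0, so c_i* = α_i.
NE contributions = (4.4, 0.8, 2.4, 0.6, 2); G = 10.2.
W^NE = (Σα)·G − ½Σα_i² = 10.2² − ½·30.12 = 88.98.
Planner sets c_i = Σα_j = 10.2 for every i, so G^SO = 5·10.2 = 51.
W^SO = (Σα)·G^SO − ½·5·(Σα)² = (5/2)·10.2² = 260.1.
Deadweight loss = W^SO − W^NE = 171.12.

171.12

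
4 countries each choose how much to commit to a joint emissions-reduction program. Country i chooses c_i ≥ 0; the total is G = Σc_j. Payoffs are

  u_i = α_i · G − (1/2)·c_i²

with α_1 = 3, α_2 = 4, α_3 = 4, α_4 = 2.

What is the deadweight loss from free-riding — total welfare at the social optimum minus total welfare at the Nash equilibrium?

191.5

Country i's FOC: ∂u_i/∂c_i = α_i − c_i = 0, so c_i* = α_i.
NE contributions = (3, 4, 4, 2); G = 13.
W^NE = (Σα)·G − ½Σα_i² = 13² − ½·45 = 146.5.
Planner sets c_i = Σα_j = 13 for every i, so G^SO = 4·13 = 52.
W^SO = (Σα)·G^SO − ½·4·(Σα)² = (4/2)·13² = 338.
Deadweight loss = W^SO − W^NE = 191.5.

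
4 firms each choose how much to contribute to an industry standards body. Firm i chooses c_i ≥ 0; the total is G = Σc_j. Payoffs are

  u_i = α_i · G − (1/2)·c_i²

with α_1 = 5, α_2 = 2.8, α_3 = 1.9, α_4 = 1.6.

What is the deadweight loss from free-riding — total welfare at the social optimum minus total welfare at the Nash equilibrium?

Firm i's FOC: ∂u_i/∂c_i = α_i − c_i = 0, so c_i* = α_i.
NE contributions = (5, 2.8, 1.9, 1.6); G = 11.3.
W^NE = (Σα)·G − ½Σα_i² = 11.3² − ½·39.01 = 108.185.
Planner sets c_i = Σα_j = 11.3 for every i, so G^SO = 4·11.3 = 45.2.
W^SO = (Σα)·G^SO − ½·4·(Σα)² = (4/2)·11.3² = 255.38.
Deadweight loss = W^SO − W^NE = 147.195.

147.195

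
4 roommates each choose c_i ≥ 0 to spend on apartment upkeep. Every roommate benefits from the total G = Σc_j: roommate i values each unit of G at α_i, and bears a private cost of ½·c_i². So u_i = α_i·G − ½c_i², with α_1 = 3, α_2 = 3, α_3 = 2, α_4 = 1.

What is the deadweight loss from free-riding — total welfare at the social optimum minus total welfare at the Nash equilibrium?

92.5

Roommate i's FOC: ∂u_i/∂c_i = α_i − c_i = 0, so c_i* = α_i.
NE contributions = (3, 3, 2, 1); G = 9.
W^NE = (Σα)·G − ½Σα_i² = 9² − ½·23 = 69.5.
Planner sets c_i = Σα_j = 9 for every i, so G^SO = 4·9 = 36.
W^SO = (Σα)·G^SO − ½·4·(Σα)² = (4/2)·9² = 162.
Deadweight loss = W^SO − W^NE = 92.5.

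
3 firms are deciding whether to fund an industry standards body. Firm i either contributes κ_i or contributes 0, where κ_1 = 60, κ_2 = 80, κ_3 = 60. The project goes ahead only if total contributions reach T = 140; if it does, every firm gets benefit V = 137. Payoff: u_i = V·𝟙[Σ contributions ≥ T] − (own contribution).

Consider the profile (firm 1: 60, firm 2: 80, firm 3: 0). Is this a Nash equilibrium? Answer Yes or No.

Total = 140 ≥ 140: provided.
Firm 1 (pledges 60, payoff 77): dropping to 0 → total 80, payoff 0. No gain.
Firm 2 (pledges 80, payoff 57): dropping to 0 → total 60, payoff 0. No gain.
Firm 3 (pledges 0, payoff 137): pledging 60 → total 200, payoff 77. No gain.

Yes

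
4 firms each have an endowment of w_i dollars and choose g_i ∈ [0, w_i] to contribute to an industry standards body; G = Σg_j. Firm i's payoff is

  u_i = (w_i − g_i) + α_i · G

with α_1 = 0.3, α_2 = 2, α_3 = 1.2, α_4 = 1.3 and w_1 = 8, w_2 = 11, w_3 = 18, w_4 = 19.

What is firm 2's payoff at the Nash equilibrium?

∂u_i/∂g_i = α_i − 1, so firm i contributes w_i if α_i > 1, else 0.
α_i > 1 for i ∈ {2, 3, 4}; NE contributions (0, 11, 18, 19), G = 48.
u_2 = (11 − 11) + 2·48 = 96.

96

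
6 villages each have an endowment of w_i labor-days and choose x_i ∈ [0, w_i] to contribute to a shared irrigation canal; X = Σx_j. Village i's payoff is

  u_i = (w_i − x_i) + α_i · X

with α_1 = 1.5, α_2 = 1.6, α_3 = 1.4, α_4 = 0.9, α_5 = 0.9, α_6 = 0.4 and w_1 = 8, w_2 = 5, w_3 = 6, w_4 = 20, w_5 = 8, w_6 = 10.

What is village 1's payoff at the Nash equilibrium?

∂u_i/∂x_i = α_i − 1, so village i contributes w_i if α_i > 1, else 0.
α_i > 1 for i ∈ {1, 2, 3}; NE contributions (8, 5, 6, 0, 0, 0), X = 19.
u_1 = (8 − 8) + 1.5·19 = 28.5.

28.5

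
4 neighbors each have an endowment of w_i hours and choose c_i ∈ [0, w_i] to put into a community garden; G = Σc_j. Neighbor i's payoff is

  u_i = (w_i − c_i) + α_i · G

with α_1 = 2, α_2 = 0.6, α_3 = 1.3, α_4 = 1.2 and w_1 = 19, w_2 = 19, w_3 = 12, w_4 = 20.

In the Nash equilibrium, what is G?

∂u_i/∂c_i = α_i − 1, so neighbor i contributes w_i if α_i > 1, else 0.
α_i > 1 for i ∈ {1, 3, 4}; NE contributions (19, 0, 12, 20), G = 51.

51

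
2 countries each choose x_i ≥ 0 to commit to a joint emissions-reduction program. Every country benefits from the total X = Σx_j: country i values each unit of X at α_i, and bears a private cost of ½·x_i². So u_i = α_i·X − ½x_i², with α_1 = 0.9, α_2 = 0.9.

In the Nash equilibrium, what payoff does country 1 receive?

Country i's FOC: ∂u_i/∂x_i = α_i − x_i = 0, so x_i* = α_i.
NE contributions = (0.9, 0.9); X = 1.8.
u_1 = α_1·X − ½·(x_1)² = 0.9·1.8 − ½·0.9² = 1.215.

1.215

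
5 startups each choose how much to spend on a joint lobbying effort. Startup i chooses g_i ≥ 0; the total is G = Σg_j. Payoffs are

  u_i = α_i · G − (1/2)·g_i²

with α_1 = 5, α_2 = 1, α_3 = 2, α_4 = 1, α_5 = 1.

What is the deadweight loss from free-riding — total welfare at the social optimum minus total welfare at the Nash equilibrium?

166

Startup i's FOC: ∂u_i/∂g_i = α_i − g_i = 0, so g_i* = α_i.
NE contributions = (5, 1, 2, 1, 1); G = 10.
W^NE = (Σα)·G − ½Σα_i² = 10² − ½·32 = 84.
Planner sets g_i = Σα_j = 10 for every i, so G^SO = 5·10 = 50.
W^SO = (Σα)·G^SO − ½·5·(Σα)² = (5/2)·10² = 250.
Deadweight loss = W^SO − W^NE = 166.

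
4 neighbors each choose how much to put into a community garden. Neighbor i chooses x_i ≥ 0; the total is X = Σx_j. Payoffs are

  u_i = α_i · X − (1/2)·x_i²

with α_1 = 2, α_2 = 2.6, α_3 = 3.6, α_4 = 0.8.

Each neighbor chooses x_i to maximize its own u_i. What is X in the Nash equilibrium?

9

Neighbor i's FOC: ∂u_i/∂x_i = α_i − x_i = 0, so x_i* = α_i.
NE contributions = (2, 2.6, 3.6, 0.8); X = 9.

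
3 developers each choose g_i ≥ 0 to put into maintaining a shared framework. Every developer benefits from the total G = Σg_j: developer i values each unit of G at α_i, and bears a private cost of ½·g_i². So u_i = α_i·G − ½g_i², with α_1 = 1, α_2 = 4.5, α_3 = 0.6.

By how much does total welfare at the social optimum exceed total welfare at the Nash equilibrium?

29.41

Developer i's FOC: ∂u_i/∂g_i = α_i − g_i = 0, so g_i* = α_i.
NE contributions = (1, 4.5, 0.6); G = 6.1.
W^NE = (Σα)·G − ½Σα_i² = 6.1² − ½·21.61 = 26.405.
Planner sets g_i = Σα_j = 6.1 for every i, so G^SO = 3·6.1 = 18.3.
W^SO = (Σα)·G^SO − ½·3·(Σα)² = (3/2)·6.1² = 55.815.
Deadweight loss = W^SO − W^NE = 29.41.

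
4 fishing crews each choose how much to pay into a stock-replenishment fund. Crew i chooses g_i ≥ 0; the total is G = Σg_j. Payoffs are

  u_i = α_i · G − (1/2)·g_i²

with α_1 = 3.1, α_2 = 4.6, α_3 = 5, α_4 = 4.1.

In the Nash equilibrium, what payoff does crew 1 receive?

47.275

Crew i's FOC: ∂u_i/∂g_i = α_i − g_i = 0, so g_i* = α_i.
NE contributions = (3.1, 4.6, 5, 4.1); G = 16.8.
u_1 = α_1·G − ½·(g_1)² = 3.1·16.8 − ½·3.1² = 47.275.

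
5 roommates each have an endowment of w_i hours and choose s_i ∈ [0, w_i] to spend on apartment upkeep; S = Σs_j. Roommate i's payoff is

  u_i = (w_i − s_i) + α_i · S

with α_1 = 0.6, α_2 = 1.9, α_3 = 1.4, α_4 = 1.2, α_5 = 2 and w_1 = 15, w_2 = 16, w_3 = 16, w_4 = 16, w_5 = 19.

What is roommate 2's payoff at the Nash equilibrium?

∂u_i/∂s_i = α_i − 1, so roommate i contributes w_i if α_i > 1, else 0.
α_i > 1 for i ∈ {2, 3, 4, 5}; NE contributions (0, 16, 16, 16, 19), S = 67.
u_2 = (16 − 16) + 1.9·67 = 127.3.

127.3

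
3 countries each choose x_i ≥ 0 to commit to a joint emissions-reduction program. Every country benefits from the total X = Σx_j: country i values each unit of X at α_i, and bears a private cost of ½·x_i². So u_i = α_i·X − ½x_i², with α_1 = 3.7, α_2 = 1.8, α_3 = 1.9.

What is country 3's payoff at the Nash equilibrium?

12.255

Country i's FOC: ∂u_i/∂x_i = α_i − x_i = 0, so x_i* = α_i.
NE contributions = (3.7, 1.8, 1.9); X = 7.4.
u_3 = α_3·X − ½·(x_3)² = 1.9·7.4 − ½·1.9² = 12.255.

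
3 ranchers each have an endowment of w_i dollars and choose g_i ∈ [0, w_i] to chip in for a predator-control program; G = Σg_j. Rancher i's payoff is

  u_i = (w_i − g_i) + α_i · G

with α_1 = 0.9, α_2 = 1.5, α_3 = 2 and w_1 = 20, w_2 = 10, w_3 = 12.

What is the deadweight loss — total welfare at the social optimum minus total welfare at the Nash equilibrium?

68

∂u_i/∂g_i = α_i − 1, so rancher i contributes w_i if α_i > 1, else 0.
α_i > 1 for i ∈ {2, 3}; NE contributions (0, 10, 12), G = 22.
W^NE = Σw_i − G^NE + (Σα_i)·G^NE = 42 + 3.4·22 = 116.8.
Planner: ∂(Σu_j)/∂g_i = Σα_j − 1 = 3.4 > 0, so everyone contributes w_i; G^SO = 42, W^SO = 42 + 3.4·42 = 184.8.
Deadweight loss = 68.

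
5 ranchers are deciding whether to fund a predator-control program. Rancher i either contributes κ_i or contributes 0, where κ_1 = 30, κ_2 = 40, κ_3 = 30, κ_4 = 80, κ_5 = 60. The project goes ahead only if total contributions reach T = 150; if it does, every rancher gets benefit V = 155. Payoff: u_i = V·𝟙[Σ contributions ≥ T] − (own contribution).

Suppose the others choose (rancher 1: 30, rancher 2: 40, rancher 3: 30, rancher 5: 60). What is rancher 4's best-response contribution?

Others' total = 160 ≥ 150; contributing adds cost 80 for no extra benefit.
Best response: 0.

0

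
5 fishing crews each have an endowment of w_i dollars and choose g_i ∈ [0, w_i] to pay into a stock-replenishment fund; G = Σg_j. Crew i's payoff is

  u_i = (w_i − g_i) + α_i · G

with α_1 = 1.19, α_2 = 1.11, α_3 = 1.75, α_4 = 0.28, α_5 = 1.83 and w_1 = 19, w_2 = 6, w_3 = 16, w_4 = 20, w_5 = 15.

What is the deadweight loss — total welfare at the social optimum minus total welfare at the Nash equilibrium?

103.2

∂u_i/∂g_i = α_i − 1, so crew i contributes w_i if α_i > 1, else 0.
α_i > 1 for i ∈ {1, 2, 3, 5}; NE contributions (19, 6, 16, 0, 15), G = 56.
W^NE = Σw_i − G^NE + (Σα_i)·G^NE = 76 + 5.16·56 = 364.96.
Planner: ∂(Σu_j)/∂g_i = Σα_j − 1 = 5.16 > 0, so everyone contributes w_i; G^SO = 76, W^SO = 76 + 5.16·76 = 468.16.
Deadweight loss = 103.2.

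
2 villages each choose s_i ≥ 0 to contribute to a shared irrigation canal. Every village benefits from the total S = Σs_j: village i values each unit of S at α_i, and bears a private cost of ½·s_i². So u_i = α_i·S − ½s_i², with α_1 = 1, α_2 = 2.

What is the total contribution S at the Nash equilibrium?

Village i's FOC: ∂u_i/∂s_i = α_i − s_i = 0, so s_i* = α_i.
NE contributions = (1, 2); S = 3.

3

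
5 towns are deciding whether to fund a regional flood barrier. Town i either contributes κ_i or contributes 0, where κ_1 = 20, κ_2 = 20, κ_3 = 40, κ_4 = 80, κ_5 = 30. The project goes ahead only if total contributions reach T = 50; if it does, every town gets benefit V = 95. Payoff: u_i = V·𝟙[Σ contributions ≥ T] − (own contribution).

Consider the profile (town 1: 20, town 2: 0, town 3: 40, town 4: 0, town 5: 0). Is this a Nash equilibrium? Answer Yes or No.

Yes

Total = 60 ≥ 50: provided.
Town 1 (pledges 20, payoff 75): dropping to 0 → total 40, payoff 0. No gain.
Town 2 (pledges 0, payoff 95): pledging 20 → total 80, payoff 75. No gain.
Town 3 (pledges 40, payoff 55): dropping to 0 → total 20, payoff 0. No gain.
Town 4 (pledges 0, payoff 95): pledging 80 → total 140, payoff 15. No gain.
Town 5 (pledges 0, payoff 95): pledging 30 → total 90, payoff 65. No gain.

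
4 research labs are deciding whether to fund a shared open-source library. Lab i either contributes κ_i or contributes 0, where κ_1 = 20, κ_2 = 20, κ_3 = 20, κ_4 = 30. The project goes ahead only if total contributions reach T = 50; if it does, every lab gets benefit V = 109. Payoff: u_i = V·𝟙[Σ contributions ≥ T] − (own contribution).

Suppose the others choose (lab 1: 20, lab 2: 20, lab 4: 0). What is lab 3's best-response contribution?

20

Others' total = 40. Contributing 20 brings total to 60 ≥ 50: gain V − κ_3 = 89.
Best response: 20.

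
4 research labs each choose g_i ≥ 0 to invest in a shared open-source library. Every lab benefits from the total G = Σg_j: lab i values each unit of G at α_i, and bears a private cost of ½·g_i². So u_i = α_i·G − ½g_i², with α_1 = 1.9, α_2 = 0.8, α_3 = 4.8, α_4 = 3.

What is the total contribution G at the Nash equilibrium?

Lab i's FOC: ∂u_i/∂g_i = α_i − g_i = 0, so g_i* = α_i.
NE contributions = (1.9, 0.8, 4.8, 3); G = 10.5.

10.5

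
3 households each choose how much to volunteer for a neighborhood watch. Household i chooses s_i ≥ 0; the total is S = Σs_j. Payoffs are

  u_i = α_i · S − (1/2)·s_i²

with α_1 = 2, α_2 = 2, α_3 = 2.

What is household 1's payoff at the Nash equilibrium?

10

Household i's FOC: ∂u_i/∂s_i = α_i − s_i = 0, so s_i* = α_i.
NE contributions = (2, 2, 2); S = 6.
u_1 = α_1·S − ½·(s_1)² = 2·6 − ½·2² = 10.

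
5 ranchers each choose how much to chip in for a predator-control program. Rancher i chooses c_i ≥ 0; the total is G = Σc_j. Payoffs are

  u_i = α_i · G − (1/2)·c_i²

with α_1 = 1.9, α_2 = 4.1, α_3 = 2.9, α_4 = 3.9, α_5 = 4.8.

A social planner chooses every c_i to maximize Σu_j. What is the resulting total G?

88

Planner FOC: ∂(Σu_j)/∂c_i = (Σα_j) − c_i = 0, so c_i^SO = Σα_j = 17.6 for every i; G^SO = 88.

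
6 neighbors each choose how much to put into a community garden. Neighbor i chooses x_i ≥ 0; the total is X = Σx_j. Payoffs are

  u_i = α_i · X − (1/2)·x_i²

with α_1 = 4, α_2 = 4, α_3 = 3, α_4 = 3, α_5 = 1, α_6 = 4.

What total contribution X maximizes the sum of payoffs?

Planner FOC: ∂(Σu_j)/∂x_i = (Σα_j) − x_i = 0, so x_i^SO = Σα_j = 19 for every i; X^SO = 114.

114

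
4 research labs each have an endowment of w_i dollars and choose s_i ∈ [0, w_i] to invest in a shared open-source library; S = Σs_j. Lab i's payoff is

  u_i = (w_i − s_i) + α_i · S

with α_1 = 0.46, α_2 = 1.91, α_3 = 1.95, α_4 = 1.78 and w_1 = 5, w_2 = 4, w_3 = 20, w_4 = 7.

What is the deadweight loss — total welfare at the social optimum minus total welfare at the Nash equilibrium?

∂u_i/∂s_i = α_i − 1, so lab i contributes w_i if α_i > 1, else 0.
α_i > 1 for i ∈ {2, 3, 4}; NE contributions (0, 4, 20, 7), S = 31.
W^NE = Σw_i − S^NE + (Σα_i)·S^NE = 36 + 5.1·31 = 194.1.
Planner: ∂(Σu_j)/∂s_i = Σα_j − 1 = 5.1 > 0, so everyone contributes w_i; S^SO = 36, W^SO = 36 + 5.1·36 = 219.6.
Deadweight loss = 25.5.

25.5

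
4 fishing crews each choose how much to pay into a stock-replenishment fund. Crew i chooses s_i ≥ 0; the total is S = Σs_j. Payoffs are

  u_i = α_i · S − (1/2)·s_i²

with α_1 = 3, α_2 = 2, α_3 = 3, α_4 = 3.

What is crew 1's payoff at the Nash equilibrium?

28.5

Crew i's FOC: ∂u_i/∂s_i = α_i − s_i = 0, so s_i* = α_i.
NE contributions = (3, 2, 3, 3); S = 11.
u_1 = α_1·S − ½·(s_1)² = 3·11 − ½·3² = 28.5.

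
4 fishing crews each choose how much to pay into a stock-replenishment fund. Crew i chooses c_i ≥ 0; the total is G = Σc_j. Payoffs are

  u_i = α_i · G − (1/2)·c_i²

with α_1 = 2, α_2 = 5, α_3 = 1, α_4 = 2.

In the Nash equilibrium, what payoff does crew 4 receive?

18

Crew i's FOC: ∂u_i/∂c_i = α_i − c_i = 0, so c_i* = α_i.
NE contributions = (2, 5, 1, 2); G = 10.
u_4 = α_4·G − ½·(c_4)² = 2·10 − ½·2² = 18.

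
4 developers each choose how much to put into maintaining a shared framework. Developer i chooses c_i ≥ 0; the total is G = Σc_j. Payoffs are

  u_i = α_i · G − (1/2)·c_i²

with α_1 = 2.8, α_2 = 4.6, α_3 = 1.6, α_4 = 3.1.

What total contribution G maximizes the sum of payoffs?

48.4

Planner FOC: ∂(Σu_j)/∂c_i = (Σα_j) − c_i = 0, so c_i^SO = Σα_j = 12.1 for every i; G^SO = 48.4.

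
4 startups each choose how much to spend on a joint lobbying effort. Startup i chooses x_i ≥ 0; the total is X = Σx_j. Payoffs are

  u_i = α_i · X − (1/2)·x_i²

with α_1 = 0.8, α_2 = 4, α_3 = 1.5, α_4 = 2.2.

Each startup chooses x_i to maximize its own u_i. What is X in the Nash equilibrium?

Startup i's FOC: ∂u_i/∂x_i = α_i − x_i = 0, so x_i* = α_i.
NE contributions = (0.8, 4, 1.5, 2.2); X = 8.5.

8.5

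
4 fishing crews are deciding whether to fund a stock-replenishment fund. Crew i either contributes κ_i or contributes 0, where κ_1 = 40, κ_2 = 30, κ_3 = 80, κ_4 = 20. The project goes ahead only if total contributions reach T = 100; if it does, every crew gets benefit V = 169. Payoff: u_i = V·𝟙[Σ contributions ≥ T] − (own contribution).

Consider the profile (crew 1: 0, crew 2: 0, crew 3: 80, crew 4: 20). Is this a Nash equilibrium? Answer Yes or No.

Yes

Total = 100 ≥ 100: provided.
Crew 1 (pledges 0, payoff 169): pledging 40 → total 140, payoff 129. No gain.
Crew 2 (pledges 0, payoff 169): pledging 30 → total 130, payoff 139. No gain.
Crew 3 (pledges 80, payoff 89): dropping to 0 → total 20, payoff 0. No gain.
Crew 4 (pledges 20, payoff 149): dropping to 0 → total 80, payoff 0. No gain.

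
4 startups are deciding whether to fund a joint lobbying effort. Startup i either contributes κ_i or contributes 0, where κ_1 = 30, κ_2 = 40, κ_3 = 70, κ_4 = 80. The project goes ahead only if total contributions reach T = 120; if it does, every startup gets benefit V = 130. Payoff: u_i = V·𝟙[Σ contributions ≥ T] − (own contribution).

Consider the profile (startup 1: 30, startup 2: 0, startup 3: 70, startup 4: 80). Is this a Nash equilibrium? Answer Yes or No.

Total = 180 ≥ 120: provided.
Startup 1 (pledges 30, payoff 100): dropping to 0 → total 150, payoff 130. Profitable deviation.

No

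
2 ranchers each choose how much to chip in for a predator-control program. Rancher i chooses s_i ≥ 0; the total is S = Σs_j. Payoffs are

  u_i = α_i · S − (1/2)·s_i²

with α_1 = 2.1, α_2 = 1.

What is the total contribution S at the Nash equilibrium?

3.1

Rancher i's FOC: ∂u_i/∂s_i = α_i − s_i = 0, so s_i* = α_i.
NE contributions = (2.1, 1); S = 3.1.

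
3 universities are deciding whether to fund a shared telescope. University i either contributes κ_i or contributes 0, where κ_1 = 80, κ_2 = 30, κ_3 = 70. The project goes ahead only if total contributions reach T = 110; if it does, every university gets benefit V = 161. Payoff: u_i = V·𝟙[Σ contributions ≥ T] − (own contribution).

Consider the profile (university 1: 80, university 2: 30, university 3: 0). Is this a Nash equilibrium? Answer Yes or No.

Yes

Total = 110 ≥ 110: provided.
University 1 (pledges 80, payoff 81): dropping to 0 → total 30, payoff 0. No gain.
University 2 (pledges 30, payoff 131): dropping to 0 → total 80, payoff 0. No gain.
University 3 (pledges 0, payoff 161): pledging 70 → total 180, payoff 91. No gain.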